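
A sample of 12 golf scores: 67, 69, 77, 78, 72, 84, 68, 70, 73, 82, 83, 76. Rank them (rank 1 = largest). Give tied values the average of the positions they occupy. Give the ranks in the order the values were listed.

Sorted (descending): 84, 83, 82, 78, 77, 76, 73, 72, 70, 69, 68, 67
No ties — each value takes its position as its rank.

12, 10, 5, 4, 8, 1, 11, 9, 7, 3, 2, 6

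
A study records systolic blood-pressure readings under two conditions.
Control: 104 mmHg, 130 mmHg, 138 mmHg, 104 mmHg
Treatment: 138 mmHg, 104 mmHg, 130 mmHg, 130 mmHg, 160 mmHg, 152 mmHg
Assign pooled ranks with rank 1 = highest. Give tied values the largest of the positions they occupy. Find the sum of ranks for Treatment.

Sorted (descending): 160, 152, 138, 138, 130, 130, 130, 104, 104, 104
The 2 values of 138 occupy positions 3–4 → each gets rank 4.
The 3 values of 130 occupy positions 5–7 → each gets rank 7.
The 3 values of 104 occupy positions 8–10 → each gets rank 10.
Treatment values → pooled ranks: 138→4, 104→10, 130→7, 130→7, 160→1, 152→2
Rank sum = 4 + 10 + 7 + 7 + 1 + 2 = 31

31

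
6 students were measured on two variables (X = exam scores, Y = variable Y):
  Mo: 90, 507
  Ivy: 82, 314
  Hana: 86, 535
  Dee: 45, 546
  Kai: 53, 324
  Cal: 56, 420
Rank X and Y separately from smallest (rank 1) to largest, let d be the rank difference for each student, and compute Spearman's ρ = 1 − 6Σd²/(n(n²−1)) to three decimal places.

Ranks of variable 1: 6, 4, 5, 1, 2, 3
Ranks of variable 2: 4, 1, 5, 6, 2, 3
d = r₁ − r₂: 2, 3, 0, -5, 0, 0
d²: 4, 9, 0, 25, 0, 0; Σd² = 38
ρ = 1 − 6·38/(6·35) = 1 − 228/210 = -0.086

-0.086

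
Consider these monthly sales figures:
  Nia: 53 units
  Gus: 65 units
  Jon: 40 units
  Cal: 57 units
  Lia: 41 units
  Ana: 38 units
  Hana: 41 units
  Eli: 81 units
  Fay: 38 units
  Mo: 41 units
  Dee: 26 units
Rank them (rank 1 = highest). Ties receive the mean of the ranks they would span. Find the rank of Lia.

6

Sorted (descending): 81, 65, 57, 53, 41, 41, 41, 40, 38, 38, 26
The 3 values of 41 occupy positions 5–7 → average rank 6.
The 2 values of 38 occupy positions 9–10 → average rank (9+10)/2 = 9.5.
Lia has value 41 units → rank 6.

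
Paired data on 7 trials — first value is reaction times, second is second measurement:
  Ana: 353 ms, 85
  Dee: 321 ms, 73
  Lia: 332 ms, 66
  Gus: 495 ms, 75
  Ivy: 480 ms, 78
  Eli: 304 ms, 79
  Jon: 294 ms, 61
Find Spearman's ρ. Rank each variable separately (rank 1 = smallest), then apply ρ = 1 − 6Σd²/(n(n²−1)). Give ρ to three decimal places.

Ranks of variable 1: 5, 3, 4, 7, 6, 2, 1
Ranks of variable 2: 7, 3, 2, 4, 5, 6, 1
d = r₁ − r₂: -2, 0, 2, 3, 1, -4, 0
d²: 4, 0, 4, 9, 1, 16, 0; Σd² = 34
ρ = 1 − 6·34/(7·48) = 1 − 204/336 = 0.393

0.393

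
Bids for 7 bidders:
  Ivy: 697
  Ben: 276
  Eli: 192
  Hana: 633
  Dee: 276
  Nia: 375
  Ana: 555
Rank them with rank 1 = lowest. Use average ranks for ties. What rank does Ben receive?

2.5

Sorted (ascending): 192, 276, 276, 375, 555, 633, 697
The 2 values of 276 occupy positions 2–3 → average rank (2+3)/2 = 2.5.
Ben has value 276 → rank 2.5.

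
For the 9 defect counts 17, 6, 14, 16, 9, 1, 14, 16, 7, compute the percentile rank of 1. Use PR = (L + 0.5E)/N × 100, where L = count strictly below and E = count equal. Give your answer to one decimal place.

N = 9.
Strictly below 1: 0. Equal to 1: 1.
PR = (0 + 0.5·1)/9 × 100 = 5.6

5.6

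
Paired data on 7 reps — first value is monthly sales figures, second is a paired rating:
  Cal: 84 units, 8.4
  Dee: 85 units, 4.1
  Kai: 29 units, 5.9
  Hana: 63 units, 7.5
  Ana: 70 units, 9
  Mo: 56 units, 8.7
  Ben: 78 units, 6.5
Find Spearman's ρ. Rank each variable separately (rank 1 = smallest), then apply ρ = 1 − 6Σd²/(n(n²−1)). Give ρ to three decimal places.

-0.214

Ranks of variable 1: 6, 7, 1, 3, 4, 2, 5
Ranks of variable 2: 5, 1, 2, 4, 7, 6, 3
d = r₁ − r₂: 1, 6, -1, -1, -3, -4, 2
d²: 1, 36, 1, 1, 9, 16, 4; Σd² = 68
ρ = 1 − 6·68/(7·48) = 1 − 408/336 = -0.214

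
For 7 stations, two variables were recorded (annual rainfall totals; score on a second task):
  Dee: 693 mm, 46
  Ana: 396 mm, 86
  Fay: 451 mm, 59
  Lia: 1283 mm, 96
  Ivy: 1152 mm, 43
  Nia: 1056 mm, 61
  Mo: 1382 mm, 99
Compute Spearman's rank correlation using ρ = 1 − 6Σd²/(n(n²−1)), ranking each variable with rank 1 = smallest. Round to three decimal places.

0.393

Ranks of variable 1: 3, 1, 2, 6, 5, 4, 7
Ranks of variable 2: 2, 5, 3, 6, 1, 4, 7
d = r₁ − r₂: 1, -4, -1, 0, 4, 0, 0
d²: 1, 16, 1, 0, 16, 0, 0; Σd² = 34
ρ = 1 − 6·34/(7·48) = 1 − 204/336 = 0.393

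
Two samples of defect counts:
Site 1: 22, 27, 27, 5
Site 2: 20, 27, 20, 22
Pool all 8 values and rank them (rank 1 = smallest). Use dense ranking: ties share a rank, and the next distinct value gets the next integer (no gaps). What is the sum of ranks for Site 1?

Sorted (ascending): 5, 20, 20, 22, 22, 27, 27, 27
The 2 values of 20 share dense rank 2.
The 2 values of 22 share dense rank 3.
The 3 values of 27 share dense rank 4.
Remaining distinct values take the next consecutive integers.
Site 1 values → pooled ranks: 22→3, 27→4, 27→4, 5→1
Rank sum = 3 + 4 + 4 + 1 = 12

12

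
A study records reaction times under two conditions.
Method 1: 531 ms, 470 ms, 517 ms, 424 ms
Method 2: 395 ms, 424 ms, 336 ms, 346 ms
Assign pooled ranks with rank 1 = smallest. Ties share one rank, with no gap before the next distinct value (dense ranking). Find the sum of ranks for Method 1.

Sorted (ascending): 336, 346, 395, 424, 424, 470, 517, 531
The 2 values of 424 share dense rank 4.
Remaining distinct values take the next consecutive integers.
Method 1 values → pooled ranks: 531→7, 470→5, 517→6, 424→4
Rank sum = 7 + 5 + 6 + 4 = 22

22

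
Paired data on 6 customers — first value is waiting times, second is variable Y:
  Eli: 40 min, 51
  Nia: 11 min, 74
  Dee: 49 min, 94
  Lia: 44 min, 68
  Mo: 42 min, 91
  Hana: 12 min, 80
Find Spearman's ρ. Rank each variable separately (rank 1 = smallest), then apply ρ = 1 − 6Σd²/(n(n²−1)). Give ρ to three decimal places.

0.371

Ranks of variable 1: 3, 1, 6, 5, 4, 2
Ranks of variable 2: 1, 3, 6, 2, 5, 4
d = r₁ − r₂: 2, -2, 0, 3, -1, -2
d²: 4, 4, 0, 9, 1, 4; Σd² = 22
ρ = 1 − 6·22/(6·35) = 1 − 132/210 = 0.371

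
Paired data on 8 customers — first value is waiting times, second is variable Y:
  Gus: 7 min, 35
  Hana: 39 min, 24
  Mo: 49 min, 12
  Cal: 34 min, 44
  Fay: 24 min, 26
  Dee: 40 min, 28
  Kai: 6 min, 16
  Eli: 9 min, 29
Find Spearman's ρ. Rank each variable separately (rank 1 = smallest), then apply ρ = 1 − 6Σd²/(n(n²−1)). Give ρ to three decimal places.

-0.262

Ranks of variable 1: 2, 6, 8, 5, 4, 7, 1, 3
Ranks of variable 2: 7, 3, 1, 8, 4, 5, 2, 6
d = r₁ − r₂: -5, 3, 7, -3, 0, 2, -1, -3
d²: 25, 9, 49, 9, 0, 4, 1, 9; Σd² = 106
ρ = 1 − 6·106/(8·63) = 1 − 636/504 = -0.262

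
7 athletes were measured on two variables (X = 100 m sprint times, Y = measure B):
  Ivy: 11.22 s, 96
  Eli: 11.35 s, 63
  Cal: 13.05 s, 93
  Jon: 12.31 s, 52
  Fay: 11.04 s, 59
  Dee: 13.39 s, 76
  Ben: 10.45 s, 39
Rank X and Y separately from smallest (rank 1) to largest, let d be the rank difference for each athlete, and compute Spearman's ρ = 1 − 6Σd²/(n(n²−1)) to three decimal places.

0.464

Ranks of variable 1: 3, 4, 6, 5, 2, 7, 1
Ranks of variable 2: 7, 4, 6, 2, 3, 5, 1
d = r₁ − r₂: -4, 0, 0, 3, -1, 2, 0
d²: 16, 0, 0, 9, 1, 4, 0; Σd² = 30
ρ = 1 − 6·30/(7·48) = 1 − 180/336 = 0.464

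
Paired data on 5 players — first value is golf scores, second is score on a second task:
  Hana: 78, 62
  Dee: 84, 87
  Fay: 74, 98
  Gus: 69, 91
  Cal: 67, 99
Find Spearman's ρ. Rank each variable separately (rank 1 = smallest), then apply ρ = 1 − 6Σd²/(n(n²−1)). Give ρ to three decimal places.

-0.800

Ranks of variable 1: 4, 5, 3, 2, 1
Ranks of variable 2: 1, 2, 4, 3, 5
d = r₁ − r₂: 3, 3, -1, -1, -4
d²: 9, 9, 1, 1, 16; Σd² = 36
ρ = 1 − 6·36/(5·24) = 1 − 216/120 = -0.800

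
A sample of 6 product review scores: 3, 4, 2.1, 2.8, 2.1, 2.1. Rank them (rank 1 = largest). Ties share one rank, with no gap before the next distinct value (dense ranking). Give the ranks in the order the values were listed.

Sorted (descending): 4, 3, 2.8, 2.1, 2.1, 2.1
The 3 values of 2.1 share dense rank 4.
Remaining distinct values take the next consecutive integers.

2, 1, 4, 3, 4, 4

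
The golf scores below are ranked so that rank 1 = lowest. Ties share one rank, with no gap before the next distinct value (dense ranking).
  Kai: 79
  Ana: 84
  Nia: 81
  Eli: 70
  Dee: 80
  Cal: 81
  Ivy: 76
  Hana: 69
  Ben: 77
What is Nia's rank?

7

Sorted (ascending): 69, 70, 76, 77, 79, 80, 81, 81, 84
The 2 values of 81 share dense rank 7.
Remaining distinct values take the next consecutive integers.
Nia has value 81 → rank 7.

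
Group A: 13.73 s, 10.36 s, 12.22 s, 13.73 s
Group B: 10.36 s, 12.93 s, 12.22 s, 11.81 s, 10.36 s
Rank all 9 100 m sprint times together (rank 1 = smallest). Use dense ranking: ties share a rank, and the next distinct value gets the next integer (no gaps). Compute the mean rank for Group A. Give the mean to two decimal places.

Sorted (ascending): 10.36, 10.36, 10.36, 11.81, 12.22, 12.22, 12.93, 13.73, 13.73
The 3 values of 10.36 share dense rank 1.
The 2 values of 12.22 share dense rank 3.
The 2 values of 13.73 share dense rank 5.
Remaining distinct values take the next consecutive integers.
Group A values → pooled ranks: 13.73→5, 10.36→1, 12.22→3, 13.73→5
Mean rank = (5 + 1 + 3 + 5) / 4 = 3.50

3.50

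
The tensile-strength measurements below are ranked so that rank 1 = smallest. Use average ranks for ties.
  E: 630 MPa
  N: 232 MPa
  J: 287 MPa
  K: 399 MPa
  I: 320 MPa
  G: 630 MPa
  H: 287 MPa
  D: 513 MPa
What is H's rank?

Sorted (ascending): 232, 287, 287, 320, 399, 513, 630, 630
The 2 values of 287 occupy positions 2–3 → average rank (2+3)/2 = 2.5.
The 2 values of 630 occupy positions 7–8 → average rank (7+8)/2 = 7.5.
H has value 287 MPa → rank 2.5.

2.5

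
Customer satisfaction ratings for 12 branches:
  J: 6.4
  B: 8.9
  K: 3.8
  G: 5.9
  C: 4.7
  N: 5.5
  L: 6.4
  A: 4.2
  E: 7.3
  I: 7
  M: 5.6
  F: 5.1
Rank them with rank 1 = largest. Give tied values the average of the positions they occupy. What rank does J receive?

4.5

Sorted (descending): 8.9, 7.3, 7, 6.4, 6.4, 5.9, 5.6, 5.5, 5.1, 4.7, 4.2, 3.8
The 2 values of 6.4 occupy positions 4–5 → average rank (4+5)/2 = 4.5.
J has value 6.4 → rank 4.5.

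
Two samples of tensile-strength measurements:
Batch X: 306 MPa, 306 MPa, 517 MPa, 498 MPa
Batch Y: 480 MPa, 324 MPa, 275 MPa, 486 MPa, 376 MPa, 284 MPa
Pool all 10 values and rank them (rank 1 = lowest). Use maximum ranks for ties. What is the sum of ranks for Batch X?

Sorted (ascending): 275, 284, 306, 306, 324, 376, 480, 486, 498, 517
The 2 values of 306 occupy positions 3–4 → each gets rank 4.
Batch X values → pooled ranks: 306→4, 306→4, 517→10, 498→9
Rank sum = 4 + 4 + 10 + 9 = 27

27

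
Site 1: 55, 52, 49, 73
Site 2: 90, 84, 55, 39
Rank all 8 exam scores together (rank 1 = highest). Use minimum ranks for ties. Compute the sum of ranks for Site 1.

Sorted (descending): 90, 84, 73, 55, 55, 52, 49, 39
The 2 values of 55 occupy positions 4–5 → each gets rank 4.
Site 1 values → pooled ranks: 55→4, 52→6, 49→7, 73→3
Rank sum = 4 + 6 + 7 + 3 = 20

20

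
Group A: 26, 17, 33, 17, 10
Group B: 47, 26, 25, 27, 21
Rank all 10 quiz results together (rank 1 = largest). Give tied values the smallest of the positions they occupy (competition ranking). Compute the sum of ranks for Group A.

32

Sorted (descending): 47, 33, 27, 26, 26, 25, 21, 17, 17, 10
The 2 values of 26 occupy positions 4–5 → each gets rank 4.
The 2 values of 17 occupy positions 8–9 → each gets rank 8.
Group A values → pooled ranks: 26→4, 17→8, 33→2, 17→8, 10→10
Rank sum = 4 + 8 + 2 + 8 + 10 = 32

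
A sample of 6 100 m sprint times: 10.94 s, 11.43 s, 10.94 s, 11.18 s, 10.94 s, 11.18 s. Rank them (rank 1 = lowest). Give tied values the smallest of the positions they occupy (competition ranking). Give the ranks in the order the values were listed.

1, 6, 1, 4, 1, 4

Sorted (ascending): 10.94, 10.94, 10.94, 11.18, 11.18, 11.43
The 3 values of 10.94 occupy positions 1–3 → each gets rank 1.
The 2 values of 11.18 occupy positions 4–5 → each gets rank 4.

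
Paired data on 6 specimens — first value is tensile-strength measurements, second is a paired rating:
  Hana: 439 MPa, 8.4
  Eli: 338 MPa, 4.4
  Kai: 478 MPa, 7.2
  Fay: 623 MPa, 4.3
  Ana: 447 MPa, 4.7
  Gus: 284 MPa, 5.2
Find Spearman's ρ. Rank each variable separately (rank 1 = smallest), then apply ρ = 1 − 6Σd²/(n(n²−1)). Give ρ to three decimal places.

-0.257

Ranks of variable 1: 3, 2, 5, 6, 4, 1
Ranks of variable 2: 6, 2, 5, 1, 3, 4
d = r₁ − r₂: -3, 0, 0, 5, 1, -3
d²: 9, 0, 0, 25, 1, 9; Σd² = 44
ρ = 1 − 6·44/(6·35) = 1 − 264/210 = -0.257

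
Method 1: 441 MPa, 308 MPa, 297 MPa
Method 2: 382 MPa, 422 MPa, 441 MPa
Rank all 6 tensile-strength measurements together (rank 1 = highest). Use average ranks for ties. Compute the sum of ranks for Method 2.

Sorted (descending): 441, 441, 422, 382, 308, 297
The 2 values of 441 occupy positions 1–2 → average rank (1+2)/2 = 1.5.
Method 2 values → pooled ranks: 382→4, 422→3, 441→1.5
Rank sum = 4 + 3 + 1.5 = 8.5

8.5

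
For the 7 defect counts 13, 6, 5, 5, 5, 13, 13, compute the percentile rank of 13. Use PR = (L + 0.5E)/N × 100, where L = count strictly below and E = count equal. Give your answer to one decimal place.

78.6

N = 7.
Strictly below 13: 4. Equal to 13: 3.
PR = (4 + 0.5·3)/7 × 100 = 78.6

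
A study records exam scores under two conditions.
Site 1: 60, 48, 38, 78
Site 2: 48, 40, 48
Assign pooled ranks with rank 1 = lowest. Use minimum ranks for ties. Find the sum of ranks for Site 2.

8

Sorted (ascending): 38, 40, 48, 48, 48, 60, 78
The 3 values of 48 occupy positions 3–5 → each gets rank 3.
Site 2 values → pooled ranks: 48→3, 40→2, 48→3
Rank sum = 3 + 2 + 3 = 8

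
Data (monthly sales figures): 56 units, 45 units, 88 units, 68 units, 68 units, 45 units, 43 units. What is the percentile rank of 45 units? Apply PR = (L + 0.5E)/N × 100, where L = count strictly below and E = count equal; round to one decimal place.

28.6

N = 7.
Strictly below 45: 1. Equal to 45: 2.
PR = (1 + 0.5·2)/7 × 100 = 28.6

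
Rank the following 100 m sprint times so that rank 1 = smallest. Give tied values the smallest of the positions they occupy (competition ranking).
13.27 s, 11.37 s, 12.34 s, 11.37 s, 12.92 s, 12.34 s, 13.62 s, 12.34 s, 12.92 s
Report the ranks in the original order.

8, 1, 3, 1, 6, 3, 9, 3, 6

Sorted (ascending): 11.37, 11.37, 12.34, 12.34, 12.34, 12.92, 12.92, 13.27, 13.62
The 2 values of 11.37 occupy positions 1–2 → each gets rank 1.
The 3 values of 12.34 occupy positions 3–5 → each gets rank 3.
The 2 values of 12.92 occupy positions 6–7 → each gets rank 6.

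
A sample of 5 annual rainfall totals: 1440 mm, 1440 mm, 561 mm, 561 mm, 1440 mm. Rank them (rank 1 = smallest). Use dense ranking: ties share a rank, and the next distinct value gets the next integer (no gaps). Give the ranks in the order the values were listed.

Sorted (ascending): 561, 561, 1440, 1440, 1440
The 2 values of 561 share dense rank 1.
The 3 values of 1440 share dense rank 2.

2, 2, 1, 1, 2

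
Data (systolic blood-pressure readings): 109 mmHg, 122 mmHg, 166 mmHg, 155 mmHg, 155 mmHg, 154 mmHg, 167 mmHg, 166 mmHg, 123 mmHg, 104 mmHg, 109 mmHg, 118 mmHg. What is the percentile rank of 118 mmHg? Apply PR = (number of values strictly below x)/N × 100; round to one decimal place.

25.0

N = 12.
Strictly below 118: 3. Equal to 118: 1.
PR = 3/12 × 100 = 25.0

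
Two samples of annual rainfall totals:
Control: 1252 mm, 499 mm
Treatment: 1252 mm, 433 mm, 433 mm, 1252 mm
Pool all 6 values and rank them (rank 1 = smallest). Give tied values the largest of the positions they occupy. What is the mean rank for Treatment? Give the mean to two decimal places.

Sorted (ascending): 433, 433, 499, 1252, 1252, 1252
The 2 values of 433 occupy positions 1–2 → each gets rank 2.
The 3 values of 1252 occupy positions 4–6 → each gets rank 6.
Treatment values → pooled ranks: 1252→6, 433→2, 433→2, 1252→6
Mean rank = (6 + 2 + 2 + 6) / 4 = 4.00

4.00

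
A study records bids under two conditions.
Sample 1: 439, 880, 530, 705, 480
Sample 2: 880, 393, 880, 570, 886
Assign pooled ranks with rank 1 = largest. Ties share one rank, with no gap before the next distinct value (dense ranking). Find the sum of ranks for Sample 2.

Sorted (descending): 886, 880, 880, 880, 705, 570, 530, 480, 439, 393
The 3 values of 880 share dense rank 2.
Remaining distinct values take the next consecutive integers.
Sample 2 values → pooled ranks: 880→2, 393→8, 880→2, 570→4, 886→1
Rank sum = 2 + 8 + 2 + 4 + 1 = 17

17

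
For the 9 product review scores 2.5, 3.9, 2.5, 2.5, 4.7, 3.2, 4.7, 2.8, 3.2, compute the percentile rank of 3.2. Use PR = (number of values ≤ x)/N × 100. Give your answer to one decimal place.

N = 9.
Strictly below 3.2: 4. Equal to 3.2: 2.
PR = 6/9 × 100 = 66.7

66.7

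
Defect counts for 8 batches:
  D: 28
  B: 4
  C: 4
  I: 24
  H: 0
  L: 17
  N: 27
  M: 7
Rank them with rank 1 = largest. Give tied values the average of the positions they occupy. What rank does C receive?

6.5

Sorted (descending): 28, 27, 24, 17, 7, 4, 4, 0
The 2 values of 4 occupy positions 6–7 → average rank (6+7)/2 = 6.5.
C has value 4 → rank 6.5.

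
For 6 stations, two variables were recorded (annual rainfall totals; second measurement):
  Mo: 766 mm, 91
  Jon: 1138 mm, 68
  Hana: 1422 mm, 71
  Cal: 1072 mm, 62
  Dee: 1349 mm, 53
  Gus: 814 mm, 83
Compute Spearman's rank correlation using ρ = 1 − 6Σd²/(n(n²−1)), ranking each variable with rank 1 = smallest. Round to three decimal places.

-0.600

Ranks of variable 1: 1, 4, 6, 3, 5, 2
Ranks of variable 2: 6, 3, 4, 2, 1, 5
d = r₁ − r₂: -5, 1, 2, 1, 4, -3
d²: 25, 1, 4, 1, 16, 9; Σd² = 56
ρ = 1 − 6·56/(6·35) = 1 − 336/210 = -0.600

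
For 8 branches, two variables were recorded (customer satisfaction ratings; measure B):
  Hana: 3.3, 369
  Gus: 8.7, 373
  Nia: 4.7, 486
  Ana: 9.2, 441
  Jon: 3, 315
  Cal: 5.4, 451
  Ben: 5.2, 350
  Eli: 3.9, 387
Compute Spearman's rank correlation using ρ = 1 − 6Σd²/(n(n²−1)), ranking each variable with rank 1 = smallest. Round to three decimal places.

Ranks of variable 1: 2, 7, 4, 8, 1, 6, 5, 3
Ranks of variable 2: 3, 4, 8, 6, 1, 7, 2, 5
d = r₁ − r₂: -1, 3, -4, 2, 0, -1, 3, -2
d²: 1, 9, 16, 4, 0, 1, 9, 4; Σd² = 44
ρ = 1 − 6·44/(8·63) = 1 − 264/504 = 0.476

0.476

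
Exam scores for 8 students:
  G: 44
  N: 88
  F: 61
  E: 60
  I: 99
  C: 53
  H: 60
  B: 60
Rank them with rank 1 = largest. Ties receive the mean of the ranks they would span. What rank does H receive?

5

Sorted (descending): 99, 88, 61, 60, 60, 60, 53, 44
The 3 values of 60 occupy positions 4–6 → average rank 5.
H has value 60 → rank 5.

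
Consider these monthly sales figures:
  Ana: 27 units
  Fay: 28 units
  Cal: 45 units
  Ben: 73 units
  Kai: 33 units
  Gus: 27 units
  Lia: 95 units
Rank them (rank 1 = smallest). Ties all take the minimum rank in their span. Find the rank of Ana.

Sorted (ascending): 27, 27, 28, 33, 45, 73, 95
The 2 values of 27 occupy positions 1–2 → each gets rank 1.
Ana has value 27 units → rank 1.

1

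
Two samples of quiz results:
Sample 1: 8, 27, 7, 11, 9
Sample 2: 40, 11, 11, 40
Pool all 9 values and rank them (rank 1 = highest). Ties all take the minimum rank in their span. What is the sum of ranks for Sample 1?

31

Sorted (descending): 40, 40, 27, 11, 11, 11, 9, 8, 7
The 2 values of 40 occupy positions 1–2 → each gets rank 1.
The 3 values of 11 occupy positions 4–6 → each gets rank 4.
Sample 1 values → pooled ranks: 8→8, 27→3, 7→9, 11→4, 9→7
Rank sum = 8 + 3 + 9 + 4 + 7 = 31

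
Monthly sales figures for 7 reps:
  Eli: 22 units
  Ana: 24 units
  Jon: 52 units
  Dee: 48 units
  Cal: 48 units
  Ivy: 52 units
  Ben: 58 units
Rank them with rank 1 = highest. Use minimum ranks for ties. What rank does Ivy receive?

Sorted (descending): 58, 52, 52, 48, 48, 24, 22
The 2 values of 52 occupy positions 2–3 → each gets rank 2.
The 2 values of 48 occupy positions 4–5 → each gets rank 4.
Ivy has value 52 units → rank 2.

2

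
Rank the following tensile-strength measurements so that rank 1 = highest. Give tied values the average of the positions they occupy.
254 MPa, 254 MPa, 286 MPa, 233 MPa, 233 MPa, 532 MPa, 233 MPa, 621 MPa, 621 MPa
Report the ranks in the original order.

Sorted (descending): 621, 621, 532, 286, 254, 254, 233, 233, 233
The 2 values of 621 occupy positions 1–2 → average rank (1+2)/2 = 1.5.
The 2 values of 254 occupy positions 5–6 → average rank (5+6)/2 = 5.5.
The 3 values of 233 occupy positions 7–9 → average rank 8.

5.5, 5.5, 4, 8, 8, 3, 8, 1.5, 1.5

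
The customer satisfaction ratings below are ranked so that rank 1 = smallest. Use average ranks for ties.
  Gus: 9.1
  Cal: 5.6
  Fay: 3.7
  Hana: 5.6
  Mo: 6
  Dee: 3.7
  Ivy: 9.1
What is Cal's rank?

3.5

Sorted (ascending): 3.7, 3.7, 5.6, 5.6, 6, 9.1, 9.1
The 2 values of 3.7 occupy positions 1–2 → average rank (1+2)/2 = 1.5.
The 2 values of 5.6 occupy positions 3–4 → average rank (3+4)/2 = 3.5.
The 2 values of 9.1 occupy positions 6–7 → average rank (6+7)/2 = 6.5.
Cal has value 5.6 → rank 3.5.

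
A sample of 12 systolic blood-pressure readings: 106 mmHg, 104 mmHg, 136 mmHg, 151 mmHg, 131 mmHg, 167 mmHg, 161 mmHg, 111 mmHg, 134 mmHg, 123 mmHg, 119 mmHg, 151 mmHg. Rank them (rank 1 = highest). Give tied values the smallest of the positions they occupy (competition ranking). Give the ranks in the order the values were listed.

Sorted (descending): 167, 161, 151, 151, 136, 134, 131, 123, 119, 111, 106, 104
The 2 values of 151 occupy positions 3–4 → each gets rank 3.

11, 12, 5, 3, 7, 1, 2, 10, 6, 8, 9, 3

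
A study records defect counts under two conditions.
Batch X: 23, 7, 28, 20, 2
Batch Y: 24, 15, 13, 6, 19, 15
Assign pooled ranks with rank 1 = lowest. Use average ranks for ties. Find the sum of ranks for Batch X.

32

Sorted (ascending): 2, 6, 7, 13, 15, 15, 19, 20, 23, 24, 28
The 2 values of 15 occupy positions 5–6 → average rank (5+6)/2 = 5.5.
Batch X values → pooled ranks: 23→9, 7→3, 28→11, 20→8, 2→1
Rank sum = 9 + 3 + 11 + 8 + 1 = 32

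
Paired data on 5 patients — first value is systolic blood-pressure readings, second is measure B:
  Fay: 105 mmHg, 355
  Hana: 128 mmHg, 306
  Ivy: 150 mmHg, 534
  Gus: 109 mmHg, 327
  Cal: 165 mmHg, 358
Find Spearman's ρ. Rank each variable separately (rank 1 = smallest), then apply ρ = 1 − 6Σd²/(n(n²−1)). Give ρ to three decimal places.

Ranks of variable 1: 1, 3, 4, 2, 5
Ranks of variable 2: 3, 1, 5, 2, 4
d = r₁ − r₂: -2, 2, -1, 0, 1
d²: 4, 4, 1, 0, 1; Σd² = 10
ρ = 1 − 6·10/(5·24) = 1 − 60/120 = 0.500

0.500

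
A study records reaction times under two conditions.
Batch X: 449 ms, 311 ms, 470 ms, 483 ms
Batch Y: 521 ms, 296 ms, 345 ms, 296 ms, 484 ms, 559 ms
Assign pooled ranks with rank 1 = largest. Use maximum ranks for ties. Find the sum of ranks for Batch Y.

Sorted (descending): 559, 521, 484, 483, 470, 449, 345, 311, 296, 296
The 2 values of 296 occupy positions 9–10 → each gets rank 10.
Batch Y values → pooled ranks: 521→2, 296→10, 345→7, 296→10, 484→3, 559→1
Rank sum = 2 + 10 + 7 + 10 + 3 + 1 = 33

33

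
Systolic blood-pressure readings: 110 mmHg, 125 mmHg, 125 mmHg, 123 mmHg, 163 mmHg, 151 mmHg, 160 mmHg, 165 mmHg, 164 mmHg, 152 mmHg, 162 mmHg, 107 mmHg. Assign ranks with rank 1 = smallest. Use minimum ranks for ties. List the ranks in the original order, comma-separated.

2, 4, 4, 3, 10, 6, 8, 12, 11, 7, 9, 1

Sorted (ascending): 107, 110, 123, 125, 125, 151, 152, 160, 162, 163, 164, 165
The 2 values of 125 occupy positions 4–5 → each gets rank 4.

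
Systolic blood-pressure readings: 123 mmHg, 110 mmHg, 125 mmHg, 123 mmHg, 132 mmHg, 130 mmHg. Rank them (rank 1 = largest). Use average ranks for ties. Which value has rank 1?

Sorted (descending): 132, 130, 125, 123, 123, 110
The 2 values of 123 occupy positions 4–5 → average rank (4+5)/2 = 4.5.
Rank 1 → value 132.

132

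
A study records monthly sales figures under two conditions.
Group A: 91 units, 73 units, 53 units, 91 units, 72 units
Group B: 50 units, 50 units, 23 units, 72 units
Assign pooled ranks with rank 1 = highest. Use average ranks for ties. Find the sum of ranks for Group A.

16.5

Sorted (descending): 91, 91, 73, 72, 72, 53, 50, 50, 23
The 2 values of 91 occupy positions 1–2 → average rank (1+2)/2 = 1.5.
The 2 values of 72 occupy positions 4–5 → average rank (4+5)/2 = 4.5.
The 2 values of 50 occupy positions 7–8 → average rank (7+8)/2 = 7.5.
Group A values → pooled ranks: 91→1.5, 73→3, 53→6, 91→1.5, 72→4.5
Rank sum = 1.5 + 3 + 6 + 1.5 + 4.5 = 16.5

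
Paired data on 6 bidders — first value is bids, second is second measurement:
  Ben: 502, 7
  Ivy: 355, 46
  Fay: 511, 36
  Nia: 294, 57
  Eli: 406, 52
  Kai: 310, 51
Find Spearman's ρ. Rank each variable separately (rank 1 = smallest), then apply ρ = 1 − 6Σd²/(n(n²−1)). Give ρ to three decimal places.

-0.771

Ranks of variable 1: 5, 3, 6, 1, 4, 2
Ranks of variable 2: 1, 3, 2, 6, 5, 4
d = r₁ − r₂: 4, 0, 4, -5, -1, -2
d²: 16, 0, 16, 25, 1, 4; Σd² = 62
ρ = 1 − 6·62/(6·35) = 1 − 372/210 = -0.771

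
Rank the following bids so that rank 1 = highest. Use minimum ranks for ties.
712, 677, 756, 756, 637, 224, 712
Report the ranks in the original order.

Sorted (descending): 756, 756, 712, 712, 677, 637, 224
The 2 values of 756 occupy positions 1–2 → each gets rank 1.
The 2 values of 712 occupy positions 3–4 → each gets rank 3.

3, 5, 1, 1, 6, 7, 3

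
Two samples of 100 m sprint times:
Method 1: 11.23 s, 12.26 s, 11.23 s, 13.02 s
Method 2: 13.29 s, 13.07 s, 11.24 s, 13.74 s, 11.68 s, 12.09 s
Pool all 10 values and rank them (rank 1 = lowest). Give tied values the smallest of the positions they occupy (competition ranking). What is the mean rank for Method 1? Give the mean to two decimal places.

Sorted (ascending): 11.23, 11.23, 11.24, 11.68, 12.09, 12.26, 13.02, 13.07, 13.29, 13.74
The 2 values of 11.23 occupy positions 1–2 → each gets rank 1.
Method 1 values → pooled ranks: 11.23→1, 12.26→6, 11.23→1, 13.02→7
Mean rank = (1 + 6 + 1 + 7) / 4 = 3.75

3.75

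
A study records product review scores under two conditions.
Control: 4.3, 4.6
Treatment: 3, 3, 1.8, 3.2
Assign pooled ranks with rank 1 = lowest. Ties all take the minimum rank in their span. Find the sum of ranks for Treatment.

9

Sorted (ascending): 1.8, 3, 3, 3.2, 4.3, 4.6
The 2 values of 3 occupy positions 2–3 → each gets rank 2.
Treatment values → pooled ranks: 3→2, 3→2, 1.8→1, 3.2→4
Rank sum = 2 + 2 + 1 + 4 = 9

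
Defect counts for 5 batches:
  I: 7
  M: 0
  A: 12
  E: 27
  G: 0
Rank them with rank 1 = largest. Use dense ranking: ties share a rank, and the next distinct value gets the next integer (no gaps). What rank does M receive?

4

Sorted (descending): 27, 12, 7, 0, 0
The 2 values of 0 share dense rank 4.
Remaining distinct values take the next consecutive integers.
M has value 0 → rank 4.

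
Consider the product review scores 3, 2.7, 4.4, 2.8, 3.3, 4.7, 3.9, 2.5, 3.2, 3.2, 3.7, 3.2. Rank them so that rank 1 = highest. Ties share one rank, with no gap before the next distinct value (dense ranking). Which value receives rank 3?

3.9

Sorted (descending): 4.7, 4.4, 3.9, 3.7, 3.3, 3.2, 3.2, 3.2, 3, 2.8, 2.7, 2.5
The 3 values of 3.2 share dense rank 6.
Remaining distinct values take the next consecutive integers.
Rank 3 → value 3.9.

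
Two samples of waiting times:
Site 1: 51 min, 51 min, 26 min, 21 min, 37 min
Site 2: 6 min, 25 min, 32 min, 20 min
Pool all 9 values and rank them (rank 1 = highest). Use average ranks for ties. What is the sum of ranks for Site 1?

18

Sorted (descending): 51, 51, 37, 32, 26, 25, 21, 20, 6
The 2 values of 51 occupy positions 1–2 → average rank (1+2)/2 = 1.5.
Site 1 values → pooled ranks: 51→1.5, 51→1.5, 26→5, 21→7, 37→3
Rank sum = 1.5 + 1.5 + 5 + 7 + 3 = 18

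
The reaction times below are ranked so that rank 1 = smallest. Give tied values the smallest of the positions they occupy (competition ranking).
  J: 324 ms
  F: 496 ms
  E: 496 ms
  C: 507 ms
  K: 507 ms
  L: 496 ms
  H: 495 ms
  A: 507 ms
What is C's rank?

6

Sorted (ascending): 324, 495, 496, 496, 496, 507, 507, 507
The 3 values of 496 occupy positions 3–5 → each gets rank 3.
The 3 values of 507 occupy positions 6–8 → each gets rank 6.
C has value 507 ms → rank 6.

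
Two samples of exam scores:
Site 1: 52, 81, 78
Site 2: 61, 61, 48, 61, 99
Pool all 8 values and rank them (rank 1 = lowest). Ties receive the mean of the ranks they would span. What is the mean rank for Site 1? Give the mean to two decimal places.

5.00

Sorted (ascending): 48, 52, 61, 61, 61, 78, 81, 99
The 3 values of 61 occupy positions 3–5 → average rank 4.
Site 1 values → pooled ranks: 52→2, 81→7, 78→6
Mean rank = (2 + 7 + 6) / 3 = 5.00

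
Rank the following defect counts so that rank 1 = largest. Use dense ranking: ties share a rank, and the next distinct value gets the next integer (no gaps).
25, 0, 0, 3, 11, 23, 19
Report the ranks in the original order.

Sorted (descending): 25, 23, 19, 11, 3, 0, 0
The 2 values of 0 share dense rank 6.
Remaining distinct values take the next consecutive integers.

1, 6, 6, 5, 4, 2, 3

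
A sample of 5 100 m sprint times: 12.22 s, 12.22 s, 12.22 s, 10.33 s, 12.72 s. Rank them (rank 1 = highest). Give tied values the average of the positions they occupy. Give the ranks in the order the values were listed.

3, 3, 3, 5, 1

Sorted (descending): 12.72, 12.22, 12.22, 12.22, 10.33
The 3 values of 12.22 occupy positions 2–4 → average rank 3.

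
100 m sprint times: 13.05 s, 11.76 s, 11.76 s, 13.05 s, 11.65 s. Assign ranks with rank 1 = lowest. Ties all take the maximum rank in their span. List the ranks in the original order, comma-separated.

5, 3, 3, 5, 1

Sorted (ascending): 11.65, 11.76, 11.76, 13.05, 13.05
The 2 values of 11.76 occupy positions 2–3 → each gets rank 3.
The 2 values of 13.05 occupy positions 4–5 → each gets rank 5.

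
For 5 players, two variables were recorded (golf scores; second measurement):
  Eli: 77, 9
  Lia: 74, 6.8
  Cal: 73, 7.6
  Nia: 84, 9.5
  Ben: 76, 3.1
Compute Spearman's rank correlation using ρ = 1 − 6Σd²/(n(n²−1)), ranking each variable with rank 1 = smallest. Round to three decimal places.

Ranks of variable 1: 4, 2, 1, 5, 3
Ranks of variable 2: 4, 2, 3, 5, 1
d = r₁ − r₂: 0, 0, -2, 0, 2
d²: 0, 0, 4, 0, 4; Σd² = 8
ρ = 1 − 6·8/(5·24) = 1 − 48/120 = 0.600

0.600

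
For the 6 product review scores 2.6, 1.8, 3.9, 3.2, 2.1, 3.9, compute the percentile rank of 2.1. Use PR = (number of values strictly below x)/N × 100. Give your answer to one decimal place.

16.7

N = 6.
Strictly below 2.1: 1. Equal to 2.1: 1.
PR = 1/6 × 100 = 16.7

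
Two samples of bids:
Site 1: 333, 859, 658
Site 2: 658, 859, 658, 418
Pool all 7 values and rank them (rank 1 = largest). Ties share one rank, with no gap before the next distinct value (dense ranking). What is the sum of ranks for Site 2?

Sorted (descending): 859, 859, 658, 658, 658, 418, 333
The 2 values of 859 share dense rank 1.
The 3 values of 658 share dense rank 2.
Remaining distinct values take the next consecutive integers.
Site 2 values → pooled ranks: 658→2, 859→1, 658→2, 418→3
Rank sum = 2 + 1 + 2 + 3 = 8

8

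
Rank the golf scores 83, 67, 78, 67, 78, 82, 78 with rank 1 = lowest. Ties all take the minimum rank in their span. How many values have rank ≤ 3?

5

Sorted (ascending): 67, 67, 78, 78, 78, 82, 83
The 2 values of 67 occupy positions 1–2 → each gets rank 1.
The 3 values of 78 occupy positions 3–5 → each gets rank 3.
Ranks ≤ 3: {1, 1, 3, 3, 3} → 5 values.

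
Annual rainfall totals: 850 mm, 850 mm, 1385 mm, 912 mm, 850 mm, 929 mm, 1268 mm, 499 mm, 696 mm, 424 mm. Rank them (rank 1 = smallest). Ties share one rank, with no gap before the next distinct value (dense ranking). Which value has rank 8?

1385

Sorted (ascending): 424, 499, 696, 850, 850, 850, 912, 929, 1268, 1385
The 3 values of 850 share dense rank 4.
Remaining distinct values take the next consecutive integers.
Rank 8 → value 1385.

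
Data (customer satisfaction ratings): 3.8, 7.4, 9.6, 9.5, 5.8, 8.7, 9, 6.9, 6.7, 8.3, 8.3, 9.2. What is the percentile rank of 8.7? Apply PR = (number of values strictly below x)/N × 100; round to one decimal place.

58.3

N = 12.
Strictly below 8.7: 7. Equal to 8.7: 1.
PR = 7/12 × 100 = 58.3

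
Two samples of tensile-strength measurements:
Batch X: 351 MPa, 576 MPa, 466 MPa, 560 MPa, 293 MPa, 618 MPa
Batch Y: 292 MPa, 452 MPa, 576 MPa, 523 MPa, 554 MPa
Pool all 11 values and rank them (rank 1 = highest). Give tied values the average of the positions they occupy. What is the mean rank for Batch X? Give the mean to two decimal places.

Sorted (descending): 618, 576, 576, 560, 554, 523, 466, 452, 351, 293, 292
The 2 values of 576 occupy positions 2–3 → average rank (2+3)/2 = 2.5.
Batch X values → pooled ranks: 351→9, 576→2.5, 466→7, 560→4, 293→10, 618→1
Mean rank = (9 + 2.5 + 7 + 4 + 10 + 1) / 6 = 5.58

5.58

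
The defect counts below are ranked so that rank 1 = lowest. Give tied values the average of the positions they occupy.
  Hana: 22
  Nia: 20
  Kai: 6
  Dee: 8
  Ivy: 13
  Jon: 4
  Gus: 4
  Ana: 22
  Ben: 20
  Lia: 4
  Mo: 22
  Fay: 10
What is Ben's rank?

Sorted (ascending): 4, 4, 4, 6, 8, 10, 13, 20, 20, 22, 22, 22
The 3 values of 4 occupy positions 1–3 → average rank 2.
The 2 values of 20 occupy positions 8–9 → average rank (8+9)/2 = 8.5.
The 3 values of 22 occupy positions 10–12 → average rank 11.
Ben has value 20 → rank 8.5.

8.5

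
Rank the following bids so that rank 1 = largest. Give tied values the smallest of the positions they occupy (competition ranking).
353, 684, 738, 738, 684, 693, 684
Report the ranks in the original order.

7, 4, 1, 1, 4, 3, 4

Sorted (descending): 738, 738, 693, 684, 684, 684, 353
The 2 values of 738 occupy positions 1–2 → each gets rank 1.
The 3 values of 684 occupy positions 4–6 → each gets rank 4.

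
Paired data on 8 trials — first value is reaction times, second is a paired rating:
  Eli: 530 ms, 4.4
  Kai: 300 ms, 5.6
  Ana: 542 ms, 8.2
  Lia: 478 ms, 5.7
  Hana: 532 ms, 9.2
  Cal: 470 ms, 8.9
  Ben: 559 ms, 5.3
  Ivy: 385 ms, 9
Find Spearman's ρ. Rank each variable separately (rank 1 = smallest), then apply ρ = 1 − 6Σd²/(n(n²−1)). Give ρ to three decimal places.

-0.167

Ranks of variable 1: 5, 1, 7, 4, 6, 3, 8, 2
Ranks of variable 2: 1, 3, 5, 4, 8, 6, 2, 7
d = r₁ − r₂: 4, -2, 2, 0, -2, -3, 6, -5
d²: 16, 4, 4, 0, 4, 9, 36, 25; Σd² = 98
ρ = 1 − 6·98/(8·63) = 1 − 588/504 = -0.167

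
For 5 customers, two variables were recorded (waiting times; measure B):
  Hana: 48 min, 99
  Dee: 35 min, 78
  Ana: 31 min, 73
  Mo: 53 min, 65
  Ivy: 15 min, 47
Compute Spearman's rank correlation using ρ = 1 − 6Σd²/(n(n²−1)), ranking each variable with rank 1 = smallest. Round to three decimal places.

Ranks of variable 1: 4, 3, 2, 5, 1
Ranks of variable 2: 5, 4, 3, 2, 1
d = r₁ − r₂: -1, -1, -1, 3, 0
d²: 1, 1, 1, 9, 0; Σd² = 12
ρ = 1 − 6·12/(5·24) = 1 − 72/120 = 0.400

0.400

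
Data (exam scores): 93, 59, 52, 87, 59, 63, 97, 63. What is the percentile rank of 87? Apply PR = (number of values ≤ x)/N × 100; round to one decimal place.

75.0

N = 8.
Strictly below 87: 5. Equal to 87: 1.
PR = 6/8 × 100 = 75.0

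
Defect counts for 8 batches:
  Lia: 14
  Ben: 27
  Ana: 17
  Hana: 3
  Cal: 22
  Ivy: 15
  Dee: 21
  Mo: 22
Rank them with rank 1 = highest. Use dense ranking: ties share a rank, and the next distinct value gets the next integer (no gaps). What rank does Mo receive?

Sorted (descending): 27, 22, 22, 21, 17, 15, 14, 3
The 2 values of 22 share dense rank 2.
Remaining distinct values take the next consecutive integers.
Mo has value 22 → rank 2.

2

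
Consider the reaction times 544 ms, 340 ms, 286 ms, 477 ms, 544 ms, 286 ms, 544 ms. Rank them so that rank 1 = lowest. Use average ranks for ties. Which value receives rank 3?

340

Sorted (ascending): 286, 286, 340, 477, 544, 544, 544
The 2 values of 286 occupy positions 1–2 → average rank (1+2)/2 = 1.5.
The 3 values of 544 occupy positions 5–7 → average rank 6.
Rank 3 → value 340.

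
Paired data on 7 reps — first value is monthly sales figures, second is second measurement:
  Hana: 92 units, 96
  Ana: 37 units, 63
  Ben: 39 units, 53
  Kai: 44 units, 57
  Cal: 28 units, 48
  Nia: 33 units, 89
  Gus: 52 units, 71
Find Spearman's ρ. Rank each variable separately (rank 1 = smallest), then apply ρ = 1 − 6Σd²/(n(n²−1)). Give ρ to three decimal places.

0.536

Ranks of variable 1: 7, 3, 4, 5, 1, 2, 6
Ranks of variable 2: 7, 4, 2, 3, 1, 6, 5
d = r₁ − r₂: 0, -1, 2, 2, 0, -4, 1
d²: 0, 1, 4, 4, 0, 16, 1; Σd² = 26
ρ = 1 − 6·26/(7·48) = 1 − 156/336 = 0.536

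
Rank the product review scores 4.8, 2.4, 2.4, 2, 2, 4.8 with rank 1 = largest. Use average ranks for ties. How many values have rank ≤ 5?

Sorted (descending): 4.8, 4.8, 2.4, 2.4, 2, 2
The 2 values of 4.8 occupy positions 1–2 → average rank (1+2)/2 = 1.5.
The 2 values of 2.4 occupy positions 3–4 → average rank (3+4)/2 = 3.5.
The 2 values of 2 occupy positions 5–6 → average rank (5+6)/2 = 5.5.
Ranks ≤ 5: {1.5, 1.5, 3.5, 3.5} → 4 values.

4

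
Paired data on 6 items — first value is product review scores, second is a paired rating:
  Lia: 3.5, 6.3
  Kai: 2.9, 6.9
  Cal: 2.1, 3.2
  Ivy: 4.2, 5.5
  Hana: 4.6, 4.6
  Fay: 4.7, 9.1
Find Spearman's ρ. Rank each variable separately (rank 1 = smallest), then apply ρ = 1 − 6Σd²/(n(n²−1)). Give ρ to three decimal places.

Ranks of variable 1: 3, 2, 1, 4, 5, 6
Ranks of variable 2: 4, 5, 1, 3, 2, 6
d = r₁ − r₂: -1, -3, 0, 1, 3, 0
d²: 1, 9, 0, 1, 9, 0; Σd² = 20
ρ = 1 − 6·20/(6·35) = 1 − 120/210 = 0.429

0.429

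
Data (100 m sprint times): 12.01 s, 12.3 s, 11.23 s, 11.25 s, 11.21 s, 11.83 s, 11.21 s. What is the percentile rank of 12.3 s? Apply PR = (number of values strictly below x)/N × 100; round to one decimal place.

85.7

N = 7.
Strictly below 12.3: 6. Equal to 12.3: 1.
PR = 6/7 × 100 = 85.7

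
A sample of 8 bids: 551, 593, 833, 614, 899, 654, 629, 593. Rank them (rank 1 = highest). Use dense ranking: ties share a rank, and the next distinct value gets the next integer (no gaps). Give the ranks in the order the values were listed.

7, 6, 2, 5, 1, 3, 4, 6

Sorted (descending): 899, 833, 654, 629, 614, 593, 593, 551
The 2 values of 593 share dense rank 6.
Remaining distinct values take the next consecutive integers.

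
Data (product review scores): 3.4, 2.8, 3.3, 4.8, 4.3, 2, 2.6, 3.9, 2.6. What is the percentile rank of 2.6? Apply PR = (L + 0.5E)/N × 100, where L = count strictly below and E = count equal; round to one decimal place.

22.2

N = 9.
Strictly below 2.6: 1. Equal to 2.6: 2.
PR = (1 + 0.5·2)/9 × 100 = 22.2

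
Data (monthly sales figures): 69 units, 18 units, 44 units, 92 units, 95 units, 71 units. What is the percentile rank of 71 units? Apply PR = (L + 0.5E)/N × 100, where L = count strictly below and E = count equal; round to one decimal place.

58.3

N = 6.
Strictly below 71: 3. Equal to 71: 1.
PR = (3 + 0.5·1)/6 × 100 = 58.3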